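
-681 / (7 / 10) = -972.86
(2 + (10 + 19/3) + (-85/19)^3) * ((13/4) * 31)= -295223695/41154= -7173.63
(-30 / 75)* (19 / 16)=-19 / 40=-0.48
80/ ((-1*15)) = -16/ 3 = -5.33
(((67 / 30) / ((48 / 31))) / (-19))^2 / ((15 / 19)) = 4313929 / 590976000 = 0.01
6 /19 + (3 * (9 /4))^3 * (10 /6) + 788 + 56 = 1649983 /1216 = 1356.89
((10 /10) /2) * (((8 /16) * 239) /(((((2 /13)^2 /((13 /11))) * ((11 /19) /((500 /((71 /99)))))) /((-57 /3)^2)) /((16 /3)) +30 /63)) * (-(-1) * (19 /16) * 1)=59875673937625 /401845953956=149.00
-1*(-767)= 767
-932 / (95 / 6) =-5592 / 95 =-58.86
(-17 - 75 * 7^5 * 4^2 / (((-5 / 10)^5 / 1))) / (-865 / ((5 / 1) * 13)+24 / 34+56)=142630921043 / 9591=14871329.48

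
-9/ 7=-1.29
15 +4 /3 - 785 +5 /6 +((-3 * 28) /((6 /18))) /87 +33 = -128365 /174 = -737.73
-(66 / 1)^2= -4356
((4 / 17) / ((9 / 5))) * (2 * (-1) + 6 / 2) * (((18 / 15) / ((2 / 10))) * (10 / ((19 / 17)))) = 400 / 57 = 7.02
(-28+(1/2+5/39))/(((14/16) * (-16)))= 305/156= 1.96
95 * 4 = 380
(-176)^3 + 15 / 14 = -76324849 / 14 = -5451774.93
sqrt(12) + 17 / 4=2 *sqrt(3) + 17 / 4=7.71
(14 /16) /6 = 7 /48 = 0.15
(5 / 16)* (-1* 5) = -25 / 16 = -1.56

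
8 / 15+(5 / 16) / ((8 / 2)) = 587 / 960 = 0.61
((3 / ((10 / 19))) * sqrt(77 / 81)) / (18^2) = 19 * sqrt(77) / 9720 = 0.02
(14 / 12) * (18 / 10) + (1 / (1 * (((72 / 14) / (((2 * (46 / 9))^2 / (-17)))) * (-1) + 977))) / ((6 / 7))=912992591 / 434511510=2.10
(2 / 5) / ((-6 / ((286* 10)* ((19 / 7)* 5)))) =-2587.62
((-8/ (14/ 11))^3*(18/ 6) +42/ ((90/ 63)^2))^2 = 154372002170409/ 294122500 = 524856.15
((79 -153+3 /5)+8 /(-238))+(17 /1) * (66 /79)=-2784157 /47005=-59.23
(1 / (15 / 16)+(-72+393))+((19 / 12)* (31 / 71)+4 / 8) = 1377079 / 4260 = 323.26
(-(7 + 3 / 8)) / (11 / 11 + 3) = -59 / 32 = -1.84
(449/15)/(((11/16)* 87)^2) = 114944/13737735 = 0.01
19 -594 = -575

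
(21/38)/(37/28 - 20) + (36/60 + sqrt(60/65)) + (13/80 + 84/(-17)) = -56871811/13514320 + 2 * sqrt(39)/13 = -3.25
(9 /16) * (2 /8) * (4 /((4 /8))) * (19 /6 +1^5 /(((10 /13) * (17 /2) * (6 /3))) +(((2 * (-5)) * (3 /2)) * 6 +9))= -14871 /170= -87.48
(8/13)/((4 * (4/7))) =7/26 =0.27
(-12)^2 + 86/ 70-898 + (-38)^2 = 691.23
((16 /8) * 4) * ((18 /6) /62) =12 /31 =0.39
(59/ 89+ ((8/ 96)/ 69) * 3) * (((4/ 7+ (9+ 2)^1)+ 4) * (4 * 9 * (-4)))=-3059412/ 2047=-1494.58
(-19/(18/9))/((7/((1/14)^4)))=-19/537824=-0.00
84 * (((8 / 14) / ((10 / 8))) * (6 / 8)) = 144 / 5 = 28.80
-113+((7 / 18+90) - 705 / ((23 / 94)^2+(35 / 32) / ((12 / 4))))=-2727726637 / 1620198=-1683.58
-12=-12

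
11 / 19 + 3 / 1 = 68 / 19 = 3.58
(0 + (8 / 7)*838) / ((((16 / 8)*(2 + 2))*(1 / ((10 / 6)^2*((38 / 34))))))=371.66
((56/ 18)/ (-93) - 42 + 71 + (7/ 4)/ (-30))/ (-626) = -967847/ 20958480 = -0.05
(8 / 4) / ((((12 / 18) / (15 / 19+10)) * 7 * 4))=615 / 532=1.16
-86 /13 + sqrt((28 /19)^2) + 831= 203987 /247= 825.86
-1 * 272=-272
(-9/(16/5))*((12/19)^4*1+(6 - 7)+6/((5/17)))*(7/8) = -802923471/16681088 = -48.13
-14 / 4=-7 / 2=-3.50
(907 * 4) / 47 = 77.19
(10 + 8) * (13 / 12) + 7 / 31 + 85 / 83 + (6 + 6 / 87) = 4002287 / 149234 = 26.82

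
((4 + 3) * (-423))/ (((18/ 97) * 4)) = -31913/ 8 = -3989.12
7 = 7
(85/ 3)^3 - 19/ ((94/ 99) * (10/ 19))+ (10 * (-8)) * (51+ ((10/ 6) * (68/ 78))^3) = 27674320197893/ 1505516220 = 18381.95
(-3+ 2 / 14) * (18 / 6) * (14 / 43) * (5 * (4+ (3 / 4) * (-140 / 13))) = 31800 / 559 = 56.89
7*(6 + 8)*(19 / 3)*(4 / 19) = 392 / 3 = 130.67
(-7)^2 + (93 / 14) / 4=2837 / 56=50.66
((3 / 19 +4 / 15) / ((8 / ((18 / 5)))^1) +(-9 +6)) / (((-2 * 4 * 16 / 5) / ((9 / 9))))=5337 / 48640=0.11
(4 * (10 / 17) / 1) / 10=4 / 17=0.24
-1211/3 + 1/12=-4843/12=-403.58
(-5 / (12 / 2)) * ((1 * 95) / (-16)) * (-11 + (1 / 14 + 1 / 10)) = -36005 / 672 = -53.58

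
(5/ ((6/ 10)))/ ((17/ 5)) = 2.45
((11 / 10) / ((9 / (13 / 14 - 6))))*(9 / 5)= -781 / 700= -1.12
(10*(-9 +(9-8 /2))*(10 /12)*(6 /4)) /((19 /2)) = -100 /19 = -5.26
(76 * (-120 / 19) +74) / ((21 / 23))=-1334 / 3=-444.67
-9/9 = -1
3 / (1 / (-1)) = -3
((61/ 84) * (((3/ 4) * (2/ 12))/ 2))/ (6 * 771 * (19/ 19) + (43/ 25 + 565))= 1525/ 174475392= 0.00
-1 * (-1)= 1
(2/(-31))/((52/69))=-69/806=-0.09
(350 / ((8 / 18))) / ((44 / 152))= 29925 / 11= 2720.45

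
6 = 6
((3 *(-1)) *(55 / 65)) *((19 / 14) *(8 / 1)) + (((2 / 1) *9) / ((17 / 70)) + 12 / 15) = 366308 / 7735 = 47.36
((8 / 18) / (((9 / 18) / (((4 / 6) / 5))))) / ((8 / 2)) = 4 / 135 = 0.03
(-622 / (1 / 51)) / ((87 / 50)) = -528700 / 29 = -18231.03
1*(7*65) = 455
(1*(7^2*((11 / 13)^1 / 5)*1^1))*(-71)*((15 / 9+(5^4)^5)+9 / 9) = -10948848724365540527 / 195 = -56147942176233541.16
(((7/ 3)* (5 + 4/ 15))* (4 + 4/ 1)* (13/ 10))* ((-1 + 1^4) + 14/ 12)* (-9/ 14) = -7189/ 75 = -95.85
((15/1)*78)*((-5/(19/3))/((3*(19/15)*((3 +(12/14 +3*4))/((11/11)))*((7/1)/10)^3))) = -29250000/654493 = -44.69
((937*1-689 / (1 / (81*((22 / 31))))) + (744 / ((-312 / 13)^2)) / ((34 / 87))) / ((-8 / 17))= 326032403 / 3968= 82165.42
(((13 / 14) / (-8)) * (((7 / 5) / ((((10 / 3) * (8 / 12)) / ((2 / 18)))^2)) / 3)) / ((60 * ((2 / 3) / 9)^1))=-39 / 1280000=-0.00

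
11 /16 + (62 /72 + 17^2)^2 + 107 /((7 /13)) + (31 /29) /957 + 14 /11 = 1767045315005 /20981268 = 84220.14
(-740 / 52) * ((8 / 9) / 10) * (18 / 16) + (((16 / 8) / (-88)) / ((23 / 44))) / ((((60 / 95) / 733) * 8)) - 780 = -22611019 / 28704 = -787.73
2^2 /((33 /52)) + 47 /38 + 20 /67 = 658565 /84018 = 7.84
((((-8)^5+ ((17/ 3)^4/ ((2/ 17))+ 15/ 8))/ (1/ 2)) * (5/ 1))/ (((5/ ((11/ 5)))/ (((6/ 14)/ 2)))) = -171083231/ 7560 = -22630.06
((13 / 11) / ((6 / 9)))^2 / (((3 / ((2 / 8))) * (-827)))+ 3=4802709 / 1601072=3.00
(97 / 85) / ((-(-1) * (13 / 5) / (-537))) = -52089 / 221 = -235.70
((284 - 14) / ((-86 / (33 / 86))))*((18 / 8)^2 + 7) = -859815 / 59168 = -14.53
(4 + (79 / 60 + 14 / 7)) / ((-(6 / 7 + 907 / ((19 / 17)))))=-58387 / 6482820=-0.01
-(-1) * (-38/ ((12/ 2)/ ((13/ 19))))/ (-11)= 13/ 33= 0.39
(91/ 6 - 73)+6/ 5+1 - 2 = -1729/ 30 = -57.63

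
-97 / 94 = -1.03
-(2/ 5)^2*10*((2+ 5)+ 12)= -152/ 5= -30.40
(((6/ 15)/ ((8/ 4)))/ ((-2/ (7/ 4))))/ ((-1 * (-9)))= -7/ 360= -0.02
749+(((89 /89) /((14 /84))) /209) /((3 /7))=749.07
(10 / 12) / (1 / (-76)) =-190 / 3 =-63.33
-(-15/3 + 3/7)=32/7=4.57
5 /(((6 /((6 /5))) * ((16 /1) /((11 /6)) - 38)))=-11 /322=-0.03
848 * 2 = 1696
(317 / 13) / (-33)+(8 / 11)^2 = -991 / 4719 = -0.21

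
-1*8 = -8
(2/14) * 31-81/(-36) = 187/28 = 6.68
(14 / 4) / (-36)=-7 / 72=-0.10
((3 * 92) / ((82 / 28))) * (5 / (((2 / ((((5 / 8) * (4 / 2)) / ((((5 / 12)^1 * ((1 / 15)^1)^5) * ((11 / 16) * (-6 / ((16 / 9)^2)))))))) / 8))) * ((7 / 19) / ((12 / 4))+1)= -31653888000000 / 8569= -3694000233.40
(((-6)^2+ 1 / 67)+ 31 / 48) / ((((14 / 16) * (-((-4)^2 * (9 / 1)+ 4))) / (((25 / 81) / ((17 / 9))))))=-421075 / 9102888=-0.05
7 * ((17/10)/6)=119/60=1.98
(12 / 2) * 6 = 36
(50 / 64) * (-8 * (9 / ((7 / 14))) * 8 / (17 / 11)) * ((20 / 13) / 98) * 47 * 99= -460647000 / 10829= -42538.28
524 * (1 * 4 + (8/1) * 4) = 18864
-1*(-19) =19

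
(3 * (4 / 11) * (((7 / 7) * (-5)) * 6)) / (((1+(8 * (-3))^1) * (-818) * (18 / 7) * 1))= -0.00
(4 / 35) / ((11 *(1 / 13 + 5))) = 26 / 12705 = 0.00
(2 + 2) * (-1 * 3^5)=-972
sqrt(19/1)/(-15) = -sqrt(19)/15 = -0.29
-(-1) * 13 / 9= 13 / 9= 1.44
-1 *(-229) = 229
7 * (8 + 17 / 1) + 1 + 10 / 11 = 1946 / 11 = 176.91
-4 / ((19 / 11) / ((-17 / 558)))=0.07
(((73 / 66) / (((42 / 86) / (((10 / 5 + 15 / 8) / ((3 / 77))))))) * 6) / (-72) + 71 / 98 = -4584109 / 254016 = -18.05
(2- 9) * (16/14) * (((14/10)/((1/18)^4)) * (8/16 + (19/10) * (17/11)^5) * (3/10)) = -122492987781696/20131375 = -6084680.64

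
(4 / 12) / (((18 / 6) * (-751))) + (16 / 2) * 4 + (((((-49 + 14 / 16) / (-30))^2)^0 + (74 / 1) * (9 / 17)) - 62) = 1169290 / 114903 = 10.18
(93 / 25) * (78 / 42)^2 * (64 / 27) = 335296 / 11025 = 30.41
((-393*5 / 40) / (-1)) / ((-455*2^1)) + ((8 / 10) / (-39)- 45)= -984427 / 21840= -45.07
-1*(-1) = 1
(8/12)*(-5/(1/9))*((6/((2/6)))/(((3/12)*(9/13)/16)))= -49920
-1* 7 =-7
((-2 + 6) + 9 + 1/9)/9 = 1.46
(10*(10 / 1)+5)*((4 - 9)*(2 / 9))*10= -1166.67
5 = 5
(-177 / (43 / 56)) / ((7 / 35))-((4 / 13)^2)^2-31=-1453565981 / 1228123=-1183.57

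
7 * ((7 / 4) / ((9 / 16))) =196 / 9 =21.78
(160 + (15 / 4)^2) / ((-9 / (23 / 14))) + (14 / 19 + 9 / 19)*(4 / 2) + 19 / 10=-27.45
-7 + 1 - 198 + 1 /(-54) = -11017 /54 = -204.02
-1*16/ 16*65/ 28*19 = -1235/ 28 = -44.11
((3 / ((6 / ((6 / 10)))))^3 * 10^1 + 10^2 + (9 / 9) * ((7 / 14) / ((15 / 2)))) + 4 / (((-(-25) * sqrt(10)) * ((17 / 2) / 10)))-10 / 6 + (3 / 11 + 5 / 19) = 8 * sqrt(10) / 425 + 2073403 / 20900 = 99.27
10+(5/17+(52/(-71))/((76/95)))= 11320/1207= 9.38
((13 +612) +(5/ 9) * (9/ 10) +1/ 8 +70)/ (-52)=-5565/ 416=-13.38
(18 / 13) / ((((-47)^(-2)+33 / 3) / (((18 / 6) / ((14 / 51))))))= 1.38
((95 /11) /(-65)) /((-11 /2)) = 38 /1573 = 0.02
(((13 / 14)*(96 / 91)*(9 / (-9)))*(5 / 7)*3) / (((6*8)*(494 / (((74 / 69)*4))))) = -740 / 1948583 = -0.00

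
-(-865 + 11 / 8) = 6909 / 8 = 863.62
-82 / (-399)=82 / 399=0.21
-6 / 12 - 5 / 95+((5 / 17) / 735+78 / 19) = 3.55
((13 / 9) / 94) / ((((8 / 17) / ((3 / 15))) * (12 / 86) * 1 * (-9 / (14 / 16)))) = -66521 / 14618880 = -0.00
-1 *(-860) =860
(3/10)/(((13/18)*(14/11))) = 297/910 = 0.33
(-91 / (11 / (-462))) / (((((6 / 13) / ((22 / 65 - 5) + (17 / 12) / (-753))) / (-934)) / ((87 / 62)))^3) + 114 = 32513696561190631824610168485373423 / 3663215750766816000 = 8875725257073538.10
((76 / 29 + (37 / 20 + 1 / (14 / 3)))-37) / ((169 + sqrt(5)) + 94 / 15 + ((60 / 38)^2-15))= -0.20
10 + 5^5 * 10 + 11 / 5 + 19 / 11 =31263.93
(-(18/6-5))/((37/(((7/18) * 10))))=70/333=0.21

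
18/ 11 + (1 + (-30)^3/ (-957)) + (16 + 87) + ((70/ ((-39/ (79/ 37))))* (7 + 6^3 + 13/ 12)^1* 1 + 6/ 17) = -34019346715/ 46952334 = -724.55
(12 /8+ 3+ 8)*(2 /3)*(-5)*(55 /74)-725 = -167825 /222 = -755.97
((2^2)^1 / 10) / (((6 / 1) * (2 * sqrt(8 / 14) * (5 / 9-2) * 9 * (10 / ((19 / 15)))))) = -19 * sqrt(7) / 117000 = -0.00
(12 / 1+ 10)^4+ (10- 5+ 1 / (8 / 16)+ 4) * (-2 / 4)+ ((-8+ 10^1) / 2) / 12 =2811007 / 12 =234250.58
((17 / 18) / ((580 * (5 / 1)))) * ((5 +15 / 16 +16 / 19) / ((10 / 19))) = 3893 / 928000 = 0.00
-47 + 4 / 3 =-45.67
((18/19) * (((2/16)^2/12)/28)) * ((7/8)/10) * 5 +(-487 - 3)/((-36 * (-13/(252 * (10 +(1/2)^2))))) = -5472194521/2023424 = -2704.42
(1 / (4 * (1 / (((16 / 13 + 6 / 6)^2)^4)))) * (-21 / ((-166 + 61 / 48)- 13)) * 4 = 504248384264688 / 6958998780851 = 72.46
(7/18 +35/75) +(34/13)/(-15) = 797/1170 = 0.68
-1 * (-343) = 343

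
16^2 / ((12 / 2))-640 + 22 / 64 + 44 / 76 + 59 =-980237 / 1824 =-537.41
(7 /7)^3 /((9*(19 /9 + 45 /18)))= 2 /83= 0.02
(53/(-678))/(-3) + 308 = 626525/2034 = 308.03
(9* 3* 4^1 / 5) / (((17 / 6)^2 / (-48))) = -186624 / 1445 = -129.15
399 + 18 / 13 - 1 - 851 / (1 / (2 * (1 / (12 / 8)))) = -28676 / 39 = -735.28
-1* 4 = -4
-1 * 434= -434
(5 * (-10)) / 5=-10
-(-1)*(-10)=-10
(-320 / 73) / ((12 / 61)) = -4880 / 219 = -22.28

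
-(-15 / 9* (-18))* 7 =-210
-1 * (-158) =158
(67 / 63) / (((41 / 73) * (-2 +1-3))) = -4891 / 10332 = -0.47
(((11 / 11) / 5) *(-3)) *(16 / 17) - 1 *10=-898 / 85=-10.56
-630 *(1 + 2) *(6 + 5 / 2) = -16065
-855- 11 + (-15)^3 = -4241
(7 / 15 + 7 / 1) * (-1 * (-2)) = 224 / 15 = 14.93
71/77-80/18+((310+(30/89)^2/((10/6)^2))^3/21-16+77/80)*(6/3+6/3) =39101739557843797187021/6888160692719460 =5676659.02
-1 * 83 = -83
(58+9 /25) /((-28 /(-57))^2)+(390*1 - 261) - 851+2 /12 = -28222927 /58800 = -479.98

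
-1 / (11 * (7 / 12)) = -12 / 77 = -0.16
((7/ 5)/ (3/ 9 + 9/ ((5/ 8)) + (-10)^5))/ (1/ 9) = -189/ 1499779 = -0.00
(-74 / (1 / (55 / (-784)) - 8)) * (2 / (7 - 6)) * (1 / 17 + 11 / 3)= 24.78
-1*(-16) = 16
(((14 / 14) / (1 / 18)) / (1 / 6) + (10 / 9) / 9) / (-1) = -8758 / 81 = -108.12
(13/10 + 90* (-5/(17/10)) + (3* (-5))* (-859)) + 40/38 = 40771149/3230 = 12622.65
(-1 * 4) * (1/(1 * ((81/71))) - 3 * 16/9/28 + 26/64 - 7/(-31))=-5.27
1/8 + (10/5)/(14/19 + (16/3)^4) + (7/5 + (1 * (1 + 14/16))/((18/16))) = 238854577/74779080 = 3.19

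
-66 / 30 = -11 / 5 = -2.20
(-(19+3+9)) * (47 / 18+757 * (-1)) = 420949 / 18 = 23386.06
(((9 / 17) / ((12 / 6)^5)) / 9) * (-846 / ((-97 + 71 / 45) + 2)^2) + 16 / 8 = 9613590529 / 4807223552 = 2.00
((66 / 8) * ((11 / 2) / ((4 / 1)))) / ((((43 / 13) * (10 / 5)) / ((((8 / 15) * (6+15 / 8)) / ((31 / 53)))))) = 5252247 / 426560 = 12.31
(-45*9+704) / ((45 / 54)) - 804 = -2226 / 5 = -445.20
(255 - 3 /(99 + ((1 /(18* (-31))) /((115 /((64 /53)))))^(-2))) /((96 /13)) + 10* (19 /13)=49.15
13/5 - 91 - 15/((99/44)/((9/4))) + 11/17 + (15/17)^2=-147353/1445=-101.97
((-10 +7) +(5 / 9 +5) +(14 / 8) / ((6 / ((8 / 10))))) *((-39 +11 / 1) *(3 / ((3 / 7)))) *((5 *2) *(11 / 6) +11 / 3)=-541156 / 45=-12025.69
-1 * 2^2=-4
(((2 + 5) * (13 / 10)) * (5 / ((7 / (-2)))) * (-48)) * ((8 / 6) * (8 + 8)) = 13312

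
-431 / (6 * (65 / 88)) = -18964 / 195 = -97.25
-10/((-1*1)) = 10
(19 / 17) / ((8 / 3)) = 57 / 136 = 0.42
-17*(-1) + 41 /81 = 1418 /81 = 17.51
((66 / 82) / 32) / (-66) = -1 / 2624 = -0.00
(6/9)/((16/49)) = 49/24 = 2.04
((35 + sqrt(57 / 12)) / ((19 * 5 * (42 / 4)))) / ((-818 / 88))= -88 / 23313 - 44 * sqrt(19) / 815955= -0.00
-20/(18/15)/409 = -50/1227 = -0.04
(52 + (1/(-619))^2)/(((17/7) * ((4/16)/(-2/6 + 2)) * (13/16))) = 44630595520/254035743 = 175.69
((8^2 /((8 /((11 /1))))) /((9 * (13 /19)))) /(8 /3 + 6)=836 /507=1.65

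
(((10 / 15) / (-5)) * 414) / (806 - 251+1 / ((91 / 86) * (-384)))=-4822272 / 48484585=-0.10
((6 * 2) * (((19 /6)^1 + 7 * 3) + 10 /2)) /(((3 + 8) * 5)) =70 /11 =6.36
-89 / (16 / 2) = -89 / 8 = -11.12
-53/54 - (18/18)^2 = -107/54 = -1.98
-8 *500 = -4000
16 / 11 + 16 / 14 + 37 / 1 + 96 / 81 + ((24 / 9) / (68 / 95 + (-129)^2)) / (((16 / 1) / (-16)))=134044583201 / 3286822077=40.78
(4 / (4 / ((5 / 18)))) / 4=5 / 72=0.07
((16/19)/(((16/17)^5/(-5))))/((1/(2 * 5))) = -35496425/622592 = -57.01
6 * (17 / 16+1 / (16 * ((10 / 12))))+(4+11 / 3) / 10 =911 / 120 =7.59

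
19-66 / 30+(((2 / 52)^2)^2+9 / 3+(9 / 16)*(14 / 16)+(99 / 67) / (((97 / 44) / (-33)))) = -216955008167 / 118795480960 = -1.83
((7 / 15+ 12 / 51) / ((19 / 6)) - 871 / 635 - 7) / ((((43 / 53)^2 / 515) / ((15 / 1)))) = -7254593877810 / 75847829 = -95646.69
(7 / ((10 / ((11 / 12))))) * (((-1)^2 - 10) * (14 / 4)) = -1617 / 80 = -20.21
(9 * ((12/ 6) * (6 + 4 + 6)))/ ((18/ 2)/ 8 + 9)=256/ 9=28.44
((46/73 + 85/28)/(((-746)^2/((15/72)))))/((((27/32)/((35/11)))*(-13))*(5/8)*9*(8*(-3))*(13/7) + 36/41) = 10752455/6778811028303396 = 0.00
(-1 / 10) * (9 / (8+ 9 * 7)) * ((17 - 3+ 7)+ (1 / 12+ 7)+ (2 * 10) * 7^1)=-6051 / 2840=-2.13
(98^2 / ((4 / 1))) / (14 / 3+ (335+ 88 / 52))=93639 / 13313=7.03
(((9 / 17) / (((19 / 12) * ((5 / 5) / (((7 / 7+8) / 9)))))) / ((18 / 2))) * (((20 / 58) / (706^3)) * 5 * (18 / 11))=1350 / 4532286149149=0.00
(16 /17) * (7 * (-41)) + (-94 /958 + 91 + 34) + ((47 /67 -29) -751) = -504397423 /545581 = -924.51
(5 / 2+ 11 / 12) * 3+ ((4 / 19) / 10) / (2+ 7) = 35063 / 3420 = 10.25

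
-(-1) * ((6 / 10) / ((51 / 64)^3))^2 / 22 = 34359738368 / 537664349475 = 0.06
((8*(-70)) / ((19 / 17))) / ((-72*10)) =119 / 171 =0.70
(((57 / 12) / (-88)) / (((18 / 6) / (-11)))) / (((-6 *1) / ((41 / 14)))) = -779 / 8064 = -0.10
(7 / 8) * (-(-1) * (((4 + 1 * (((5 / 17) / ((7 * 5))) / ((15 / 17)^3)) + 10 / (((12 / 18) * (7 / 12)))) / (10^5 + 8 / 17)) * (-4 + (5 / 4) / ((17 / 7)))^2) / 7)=626140807 / 1387206528000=0.00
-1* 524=-524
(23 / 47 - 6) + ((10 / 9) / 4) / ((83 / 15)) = -127807 / 23406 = -5.46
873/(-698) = -873/698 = -1.25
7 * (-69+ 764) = 4865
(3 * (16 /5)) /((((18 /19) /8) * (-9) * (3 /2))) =-2432 /405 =-6.00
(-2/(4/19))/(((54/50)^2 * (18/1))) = -11875/26244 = -0.45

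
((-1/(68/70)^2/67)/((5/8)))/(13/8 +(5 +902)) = -3920/140749647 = -0.00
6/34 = 3/17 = 0.18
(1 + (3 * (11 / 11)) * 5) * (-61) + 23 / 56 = -54633 / 56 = -975.59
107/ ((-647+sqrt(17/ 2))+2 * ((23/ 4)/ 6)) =-9939444/ 59921857 - 7704 * sqrt(34)/ 59921857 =-0.17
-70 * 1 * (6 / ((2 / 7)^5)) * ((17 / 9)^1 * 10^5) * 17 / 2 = -354172510416.67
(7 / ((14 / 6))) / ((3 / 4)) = 4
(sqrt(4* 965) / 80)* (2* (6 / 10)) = 3* sqrt(965) / 100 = 0.93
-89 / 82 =-1.09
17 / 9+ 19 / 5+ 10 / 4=737 / 90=8.19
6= 6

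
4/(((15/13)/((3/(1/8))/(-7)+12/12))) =-884/105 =-8.42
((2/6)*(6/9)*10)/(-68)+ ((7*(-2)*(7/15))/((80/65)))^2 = 2296691/81600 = 28.15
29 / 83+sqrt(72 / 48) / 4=sqrt(6) / 8+29 / 83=0.66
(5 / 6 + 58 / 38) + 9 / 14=1198 / 399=3.00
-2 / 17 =-0.12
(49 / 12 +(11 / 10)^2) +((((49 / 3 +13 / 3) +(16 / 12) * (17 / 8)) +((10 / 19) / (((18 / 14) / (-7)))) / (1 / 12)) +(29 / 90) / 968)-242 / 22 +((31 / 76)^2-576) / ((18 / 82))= -23062120883 / 8736200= -2639.83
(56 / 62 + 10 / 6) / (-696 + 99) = -239 / 55521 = -0.00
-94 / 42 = -47 / 21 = -2.24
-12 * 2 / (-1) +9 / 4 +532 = 2233 / 4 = 558.25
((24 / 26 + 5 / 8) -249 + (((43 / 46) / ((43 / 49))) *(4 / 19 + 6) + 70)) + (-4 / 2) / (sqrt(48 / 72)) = -7764171 / 45448 -sqrt(6) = -173.29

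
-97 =-97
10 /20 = 1 /2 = 0.50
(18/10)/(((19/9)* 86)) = 81/8170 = 0.01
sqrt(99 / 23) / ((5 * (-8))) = -3 * sqrt(253) / 920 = -0.05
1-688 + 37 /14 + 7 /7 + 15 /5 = -9525 /14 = -680.36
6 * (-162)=-972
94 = 94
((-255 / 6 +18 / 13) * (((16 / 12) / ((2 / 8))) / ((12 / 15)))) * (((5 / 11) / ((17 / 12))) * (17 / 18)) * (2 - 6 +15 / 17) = 5665700 / 21879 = 258.96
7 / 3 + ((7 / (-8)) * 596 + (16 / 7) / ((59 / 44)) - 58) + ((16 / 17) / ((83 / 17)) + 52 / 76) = -2245367041 / 3907806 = -574.59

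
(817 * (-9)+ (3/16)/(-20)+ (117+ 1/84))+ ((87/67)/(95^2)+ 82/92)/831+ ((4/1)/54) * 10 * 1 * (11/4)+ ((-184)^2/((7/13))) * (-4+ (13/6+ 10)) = 23590401027413264237/46598442004800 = 506248.71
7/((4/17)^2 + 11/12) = 24276/3371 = 7.20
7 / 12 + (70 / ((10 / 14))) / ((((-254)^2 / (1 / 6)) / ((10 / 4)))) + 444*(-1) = -171644573 / 387096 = -443.42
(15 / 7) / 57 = 5 / 133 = 0.04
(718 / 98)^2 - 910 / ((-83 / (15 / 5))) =17251853 / 199283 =86.57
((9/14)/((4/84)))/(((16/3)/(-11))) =-891/32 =-27.84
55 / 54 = 1.02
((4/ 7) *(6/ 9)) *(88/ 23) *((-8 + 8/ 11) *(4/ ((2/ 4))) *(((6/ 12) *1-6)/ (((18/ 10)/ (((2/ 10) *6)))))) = 450560/ 1449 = 310.95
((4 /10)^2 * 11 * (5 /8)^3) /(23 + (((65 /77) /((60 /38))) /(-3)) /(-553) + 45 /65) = 54801747 /3021725120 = 0.02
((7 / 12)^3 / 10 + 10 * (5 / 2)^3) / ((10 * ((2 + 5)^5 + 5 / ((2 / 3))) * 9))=2700343 / 26149910400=0.00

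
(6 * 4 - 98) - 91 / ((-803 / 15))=-58057 / 803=-72.30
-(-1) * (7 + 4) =11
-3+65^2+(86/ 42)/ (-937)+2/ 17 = 1412335621/ 334509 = 4222.12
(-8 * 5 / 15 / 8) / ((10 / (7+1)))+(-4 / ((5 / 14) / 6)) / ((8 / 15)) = -1894 / 15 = -126.27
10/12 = 5/6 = 0.83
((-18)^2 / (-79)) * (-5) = 1620 / 79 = 20.51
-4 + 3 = -1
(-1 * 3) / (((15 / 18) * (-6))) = 3 / 5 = 0.60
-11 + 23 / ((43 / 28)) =171 / 43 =3.98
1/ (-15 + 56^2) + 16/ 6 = 24971/ 9363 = 2.67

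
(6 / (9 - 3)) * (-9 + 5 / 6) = -49 / 6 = -8.17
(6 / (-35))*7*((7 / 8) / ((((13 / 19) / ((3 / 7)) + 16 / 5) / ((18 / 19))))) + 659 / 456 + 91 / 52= 1862443 / 623352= 2.99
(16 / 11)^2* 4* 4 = 4096 / 121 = 33.85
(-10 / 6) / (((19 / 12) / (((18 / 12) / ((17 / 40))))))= -1200 / 323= -3.72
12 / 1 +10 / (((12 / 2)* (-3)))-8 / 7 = 649 / 63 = 10.30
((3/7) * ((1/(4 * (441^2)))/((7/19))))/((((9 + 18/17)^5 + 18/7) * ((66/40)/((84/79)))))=539545660/57658738631723773929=0.00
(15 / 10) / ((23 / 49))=147 / 46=3.20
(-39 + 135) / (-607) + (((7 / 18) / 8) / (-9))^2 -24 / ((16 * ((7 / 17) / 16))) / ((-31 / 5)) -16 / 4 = 1159902234583 / 221237339904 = 5.24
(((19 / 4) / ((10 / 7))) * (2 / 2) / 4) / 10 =133 / 1600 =0.08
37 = 37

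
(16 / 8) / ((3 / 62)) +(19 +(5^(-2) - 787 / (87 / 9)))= -45763 / 2175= -21.04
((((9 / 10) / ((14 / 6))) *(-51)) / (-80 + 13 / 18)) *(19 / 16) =235467 / 799120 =0.29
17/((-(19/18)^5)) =-32122656/2476099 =-12.97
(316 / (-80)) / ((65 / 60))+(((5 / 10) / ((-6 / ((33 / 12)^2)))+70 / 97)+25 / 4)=3262807 / 1210560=2.70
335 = 335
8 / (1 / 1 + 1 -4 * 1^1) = -4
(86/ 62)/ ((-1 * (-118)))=43/ 3658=0.01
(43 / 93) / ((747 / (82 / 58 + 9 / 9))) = 3010 / 2014659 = 0.00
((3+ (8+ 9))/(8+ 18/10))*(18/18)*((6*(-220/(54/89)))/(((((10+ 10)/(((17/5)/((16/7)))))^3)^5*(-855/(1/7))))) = 38787607536229263343226675519747/4435865488974843740160000000000000000000000000000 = 0.00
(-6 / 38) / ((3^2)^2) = -1 / 513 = -0.00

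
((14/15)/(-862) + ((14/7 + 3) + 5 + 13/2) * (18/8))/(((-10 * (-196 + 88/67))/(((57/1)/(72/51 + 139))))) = 41551780409/5367851227200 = 0.01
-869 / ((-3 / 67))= 58223 / 3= 19407.67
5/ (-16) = -0.31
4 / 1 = 4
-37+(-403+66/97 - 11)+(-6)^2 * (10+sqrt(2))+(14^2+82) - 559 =-36018/97+36 * sqrt(2) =-320.41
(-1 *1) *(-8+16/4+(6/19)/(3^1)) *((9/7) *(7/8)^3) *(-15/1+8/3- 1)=-27195/608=-44.73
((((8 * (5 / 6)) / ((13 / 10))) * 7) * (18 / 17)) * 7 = 58800 / 221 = 266.06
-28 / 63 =-4 / 9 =-0.44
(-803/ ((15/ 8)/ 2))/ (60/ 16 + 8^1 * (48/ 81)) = -462528/ 4585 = -100.88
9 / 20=0.45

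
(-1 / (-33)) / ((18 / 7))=7 / 594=0.01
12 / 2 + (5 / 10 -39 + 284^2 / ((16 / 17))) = 171329 / 2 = 85664.50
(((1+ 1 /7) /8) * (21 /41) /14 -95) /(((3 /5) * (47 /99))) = -8996955 /26978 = -333.49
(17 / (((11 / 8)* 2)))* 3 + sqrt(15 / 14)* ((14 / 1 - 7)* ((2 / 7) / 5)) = sqrt(210) / 35 + 204 / 11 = 18.96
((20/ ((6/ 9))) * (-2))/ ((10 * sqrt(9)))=-2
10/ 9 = 1.11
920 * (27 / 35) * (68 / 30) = 1608.69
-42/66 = -7/11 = -0.64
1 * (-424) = -424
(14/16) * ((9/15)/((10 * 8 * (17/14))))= 147/27200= 0.01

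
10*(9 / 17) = 90 / 17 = 5.29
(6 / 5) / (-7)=-6 / 35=-0.17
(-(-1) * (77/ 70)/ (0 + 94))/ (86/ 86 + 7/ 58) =319/ 30550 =0.01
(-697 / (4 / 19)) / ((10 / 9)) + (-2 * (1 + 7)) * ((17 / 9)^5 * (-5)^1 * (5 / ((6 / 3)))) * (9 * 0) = -119187 / 40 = -2979.68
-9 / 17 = -0.53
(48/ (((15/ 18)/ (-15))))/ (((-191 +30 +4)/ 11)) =9504/ 157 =60.54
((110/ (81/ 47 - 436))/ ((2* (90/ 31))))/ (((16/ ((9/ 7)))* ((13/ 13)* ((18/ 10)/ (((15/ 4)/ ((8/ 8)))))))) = -400675/ 54864768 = -0.01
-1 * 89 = -89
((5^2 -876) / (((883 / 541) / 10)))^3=-141741937471.66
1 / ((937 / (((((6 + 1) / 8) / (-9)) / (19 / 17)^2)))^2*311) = 4092529 / 184467120041750976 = 0.00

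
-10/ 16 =-5/ 8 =-0.62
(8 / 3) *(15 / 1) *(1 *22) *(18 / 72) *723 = 159060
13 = 13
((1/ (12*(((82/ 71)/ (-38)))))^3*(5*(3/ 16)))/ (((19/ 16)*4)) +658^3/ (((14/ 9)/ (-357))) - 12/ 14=-72676240877943421741/ 1111557888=-65382326608.93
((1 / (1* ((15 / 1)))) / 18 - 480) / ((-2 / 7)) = 907193 / 540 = 1679.99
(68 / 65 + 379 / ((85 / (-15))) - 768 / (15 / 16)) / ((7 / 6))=-1173558 / 1547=-758.60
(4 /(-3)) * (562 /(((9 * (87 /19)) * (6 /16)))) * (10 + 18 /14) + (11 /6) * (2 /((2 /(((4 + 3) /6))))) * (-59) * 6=-128688517 /98658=-1304.39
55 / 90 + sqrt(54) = 11 / 18 + 3*sqrt(6) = 7.96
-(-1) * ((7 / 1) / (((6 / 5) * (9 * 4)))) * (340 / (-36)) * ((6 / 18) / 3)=-2975 / 17496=-0.17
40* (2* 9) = 720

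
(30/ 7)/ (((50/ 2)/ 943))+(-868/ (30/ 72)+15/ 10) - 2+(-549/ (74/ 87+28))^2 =-68794306247/ 44100700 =-1559.94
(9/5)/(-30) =-3/50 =-0.06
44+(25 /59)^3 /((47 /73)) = 425864397 /9652813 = 44.12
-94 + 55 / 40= -741 / 8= -92.62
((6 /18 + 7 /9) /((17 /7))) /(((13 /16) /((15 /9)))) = 5600 /5967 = 0.94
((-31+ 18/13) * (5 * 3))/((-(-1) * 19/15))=-86625/247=-350.71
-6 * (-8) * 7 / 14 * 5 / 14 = 60 / 7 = 8.57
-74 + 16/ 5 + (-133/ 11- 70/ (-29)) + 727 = 1031204/ 1595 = 646.52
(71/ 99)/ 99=0.01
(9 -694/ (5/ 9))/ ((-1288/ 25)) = 31005/ 1288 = 24.07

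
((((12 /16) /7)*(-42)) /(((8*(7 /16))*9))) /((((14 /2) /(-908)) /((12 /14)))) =15.88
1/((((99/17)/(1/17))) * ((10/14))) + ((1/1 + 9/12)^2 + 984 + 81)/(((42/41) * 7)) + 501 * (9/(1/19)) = 66610021421/776160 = 85819.96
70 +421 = 491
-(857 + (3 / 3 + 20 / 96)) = -20597 / 24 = -858.21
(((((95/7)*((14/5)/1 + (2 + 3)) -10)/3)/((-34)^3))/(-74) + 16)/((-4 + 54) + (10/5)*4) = 977255327/3542548128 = 0.28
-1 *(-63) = 63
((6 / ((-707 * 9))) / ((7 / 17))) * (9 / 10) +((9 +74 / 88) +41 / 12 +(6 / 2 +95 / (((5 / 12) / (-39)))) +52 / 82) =-594277122041 / 66959970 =-8875.11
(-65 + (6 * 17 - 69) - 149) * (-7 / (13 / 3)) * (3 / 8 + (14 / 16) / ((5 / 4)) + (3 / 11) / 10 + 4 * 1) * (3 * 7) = 35839629 / 1144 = 31328.35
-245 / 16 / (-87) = 245 / 1392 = 0.18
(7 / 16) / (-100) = -7 / 1600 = -0.00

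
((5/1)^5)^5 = 298023223876953125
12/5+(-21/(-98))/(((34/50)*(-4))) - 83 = -80.68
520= 520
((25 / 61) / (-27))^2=625 / 2712609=0.00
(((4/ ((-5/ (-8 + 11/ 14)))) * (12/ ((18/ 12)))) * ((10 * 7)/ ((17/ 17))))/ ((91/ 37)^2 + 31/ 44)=478.57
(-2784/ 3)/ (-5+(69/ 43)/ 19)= 47386/ 251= 188.79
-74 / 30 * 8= -296 / 15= -19.73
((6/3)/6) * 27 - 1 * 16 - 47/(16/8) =-61/2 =-30.50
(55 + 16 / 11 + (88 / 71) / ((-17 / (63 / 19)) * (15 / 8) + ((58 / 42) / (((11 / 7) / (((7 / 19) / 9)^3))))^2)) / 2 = 644781810470959169424279 / 22894799440109708324642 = 28.16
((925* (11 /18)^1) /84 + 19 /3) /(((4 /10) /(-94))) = -4641485 /1512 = -3069.77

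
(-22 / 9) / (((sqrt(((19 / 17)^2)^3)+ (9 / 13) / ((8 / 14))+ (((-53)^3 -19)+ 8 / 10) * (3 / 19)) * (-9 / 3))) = -533944840 / 15404147027001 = -0.00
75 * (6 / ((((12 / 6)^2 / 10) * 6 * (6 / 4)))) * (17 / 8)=2125 / 8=265.62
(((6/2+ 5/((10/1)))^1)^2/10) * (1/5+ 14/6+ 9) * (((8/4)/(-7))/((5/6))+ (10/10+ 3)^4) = 3612.01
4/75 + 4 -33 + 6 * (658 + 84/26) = 3839977/975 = 3938.44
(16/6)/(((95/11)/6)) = 176/95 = 1.85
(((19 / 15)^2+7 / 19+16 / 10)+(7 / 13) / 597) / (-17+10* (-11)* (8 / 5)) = -39523813 / 2134469025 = -0.02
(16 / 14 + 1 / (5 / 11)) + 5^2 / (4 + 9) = 2396 / 455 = 5.27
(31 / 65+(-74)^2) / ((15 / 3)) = 355971 / 325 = 1095.30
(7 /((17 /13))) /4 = 91 /68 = 1.34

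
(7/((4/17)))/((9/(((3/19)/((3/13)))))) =1547/684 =2.26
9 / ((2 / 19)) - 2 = 167 / 2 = 83.50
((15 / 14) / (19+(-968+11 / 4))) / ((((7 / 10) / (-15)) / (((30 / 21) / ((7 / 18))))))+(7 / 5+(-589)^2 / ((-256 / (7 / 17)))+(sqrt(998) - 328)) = -34982722268407 / 39550040320+sqrt(998) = -852.93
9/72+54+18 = 577/8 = 72.12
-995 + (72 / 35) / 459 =-1776067 / 1785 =-995.00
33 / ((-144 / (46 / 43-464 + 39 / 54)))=3935239 / 37152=105.92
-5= -5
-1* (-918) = 918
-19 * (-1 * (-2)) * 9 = -342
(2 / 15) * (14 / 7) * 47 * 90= 1128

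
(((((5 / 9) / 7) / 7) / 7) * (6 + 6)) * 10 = 200 / 1029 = 0.19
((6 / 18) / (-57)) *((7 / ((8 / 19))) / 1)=-7 / 72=-0.10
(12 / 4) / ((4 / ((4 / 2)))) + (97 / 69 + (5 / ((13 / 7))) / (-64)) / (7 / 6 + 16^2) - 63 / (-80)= 169248107 / 73817120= 2.29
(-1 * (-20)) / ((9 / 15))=33.33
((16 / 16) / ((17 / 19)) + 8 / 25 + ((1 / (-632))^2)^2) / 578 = 97478653915561 / 39190885980774400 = 0.00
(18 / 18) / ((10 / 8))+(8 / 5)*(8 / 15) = 124 / 75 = 1.65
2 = 2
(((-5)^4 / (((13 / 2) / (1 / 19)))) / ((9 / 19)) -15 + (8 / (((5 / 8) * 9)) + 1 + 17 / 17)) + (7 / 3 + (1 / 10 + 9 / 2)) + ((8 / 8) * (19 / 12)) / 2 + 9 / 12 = 35479 / 4680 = 7.58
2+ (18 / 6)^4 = 83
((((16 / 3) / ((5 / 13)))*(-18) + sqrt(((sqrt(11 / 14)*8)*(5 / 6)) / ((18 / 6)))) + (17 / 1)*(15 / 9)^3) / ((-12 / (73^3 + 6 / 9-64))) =-1166861*11^(1 / 4)*14^(3 / 4)*sqrt(5) / 756 + 26920650131 / 4860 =5493737.31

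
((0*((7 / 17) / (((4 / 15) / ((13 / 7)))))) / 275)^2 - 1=-1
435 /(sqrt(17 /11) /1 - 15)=-71775 /2458 - 435 * sqrt(187) /2458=-31.62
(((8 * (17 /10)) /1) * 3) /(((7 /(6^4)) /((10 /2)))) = 264384 /7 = 37769.14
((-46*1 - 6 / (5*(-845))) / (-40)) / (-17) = -1429 / 21125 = -0.07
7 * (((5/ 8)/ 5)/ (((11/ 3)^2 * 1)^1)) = 63/ 968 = 0.07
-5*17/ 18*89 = -420.28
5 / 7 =0.71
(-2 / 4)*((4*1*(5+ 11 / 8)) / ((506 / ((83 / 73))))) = -4233 / 147752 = -0.03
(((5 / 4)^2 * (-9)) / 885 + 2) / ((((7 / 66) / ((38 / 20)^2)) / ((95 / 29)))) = 423947931 / 1916320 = 221.23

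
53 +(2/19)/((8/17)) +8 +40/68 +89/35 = 2910123/45220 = 64.35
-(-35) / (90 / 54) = 21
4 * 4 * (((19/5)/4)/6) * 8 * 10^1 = 608/3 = 202.67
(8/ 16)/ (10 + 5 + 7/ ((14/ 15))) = 1/ 45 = 0.02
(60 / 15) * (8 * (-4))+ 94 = -34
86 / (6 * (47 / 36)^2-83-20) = -18576 / 20039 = -0.93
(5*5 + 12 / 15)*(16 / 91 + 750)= 8806314 / 455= 19354.54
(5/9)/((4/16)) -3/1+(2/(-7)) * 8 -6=-571/63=-9.06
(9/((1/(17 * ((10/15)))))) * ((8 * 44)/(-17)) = -2112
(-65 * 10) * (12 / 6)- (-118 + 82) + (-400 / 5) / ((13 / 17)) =-17792 / 13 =-1368.62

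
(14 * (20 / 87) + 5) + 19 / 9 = 2696 / 261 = 10.33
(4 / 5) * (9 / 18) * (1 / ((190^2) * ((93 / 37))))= 37 / 8393250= 0.00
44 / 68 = 11 / 17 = 0.65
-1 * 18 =-18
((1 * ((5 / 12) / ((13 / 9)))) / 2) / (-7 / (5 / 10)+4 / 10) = -75 / 7072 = -0.01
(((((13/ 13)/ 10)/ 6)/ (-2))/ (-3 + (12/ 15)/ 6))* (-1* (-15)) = 15/ 344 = 0.04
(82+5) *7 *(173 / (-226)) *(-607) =63951699 / 226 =282972.12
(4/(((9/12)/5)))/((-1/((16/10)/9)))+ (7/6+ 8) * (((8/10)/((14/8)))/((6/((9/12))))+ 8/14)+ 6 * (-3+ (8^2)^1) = 69367/189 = 367.02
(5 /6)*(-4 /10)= -1 /3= -0.33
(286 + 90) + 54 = 430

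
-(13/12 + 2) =-37/12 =-3.08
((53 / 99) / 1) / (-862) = -53 / 85338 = -0.00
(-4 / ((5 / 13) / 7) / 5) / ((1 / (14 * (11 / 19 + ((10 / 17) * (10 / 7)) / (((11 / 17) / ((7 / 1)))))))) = -10299016 / 5225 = -1971.10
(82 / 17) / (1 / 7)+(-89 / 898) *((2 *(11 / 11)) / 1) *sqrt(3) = 33.42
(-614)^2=376996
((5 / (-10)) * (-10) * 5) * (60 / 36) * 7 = 875 / 3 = 291.67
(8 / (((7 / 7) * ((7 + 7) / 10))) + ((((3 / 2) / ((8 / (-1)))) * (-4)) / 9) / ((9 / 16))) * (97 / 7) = 107476 / 1323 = 81.24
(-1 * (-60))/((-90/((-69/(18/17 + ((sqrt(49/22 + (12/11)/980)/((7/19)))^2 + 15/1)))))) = 8979740/6339719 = 1.42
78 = 78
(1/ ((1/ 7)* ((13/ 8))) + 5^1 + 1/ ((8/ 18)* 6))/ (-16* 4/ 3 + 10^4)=3021/ 3113344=0.00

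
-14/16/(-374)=7/2992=0.00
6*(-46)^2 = 12696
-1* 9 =-9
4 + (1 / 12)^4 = 82945 / 20736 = 4.00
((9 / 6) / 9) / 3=1 / 18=0.06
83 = 83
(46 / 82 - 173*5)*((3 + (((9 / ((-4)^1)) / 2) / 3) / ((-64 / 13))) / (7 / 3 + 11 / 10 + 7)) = -418658625 / 1642624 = -254.87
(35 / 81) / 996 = 35 / 80676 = 0.00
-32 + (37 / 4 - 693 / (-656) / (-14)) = -29947 / 1312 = -22.83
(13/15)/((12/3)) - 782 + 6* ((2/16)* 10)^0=-46547/60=-775.78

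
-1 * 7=-7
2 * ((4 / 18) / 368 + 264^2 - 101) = 115249321 / 828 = 139190.00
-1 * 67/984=-67/984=-0.07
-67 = -67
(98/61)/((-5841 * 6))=-49/1068903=-0.00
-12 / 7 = -1.71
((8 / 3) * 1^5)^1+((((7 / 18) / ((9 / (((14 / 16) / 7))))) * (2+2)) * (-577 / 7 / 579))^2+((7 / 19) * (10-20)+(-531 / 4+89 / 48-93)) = -9399311326841 / 41790807819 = -224.91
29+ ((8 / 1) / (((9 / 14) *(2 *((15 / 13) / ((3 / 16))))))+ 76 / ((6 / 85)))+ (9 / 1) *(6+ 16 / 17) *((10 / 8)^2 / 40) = 54302419 / 48960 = 1109.12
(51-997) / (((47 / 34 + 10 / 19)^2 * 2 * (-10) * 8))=49347617 / 30405780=1.62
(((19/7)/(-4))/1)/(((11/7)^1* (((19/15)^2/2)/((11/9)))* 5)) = -5/38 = -0.13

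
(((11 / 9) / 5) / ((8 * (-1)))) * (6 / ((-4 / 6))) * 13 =143 / 40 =3.58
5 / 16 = 0.31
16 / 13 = 1.23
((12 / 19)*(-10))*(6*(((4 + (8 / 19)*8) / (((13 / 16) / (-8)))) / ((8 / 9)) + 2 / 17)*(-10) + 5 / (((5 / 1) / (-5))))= -30853.31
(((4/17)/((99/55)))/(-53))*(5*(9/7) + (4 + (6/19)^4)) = -190450100/7397410923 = -0.03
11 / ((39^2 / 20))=0.14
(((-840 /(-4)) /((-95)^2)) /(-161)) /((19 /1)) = -0.00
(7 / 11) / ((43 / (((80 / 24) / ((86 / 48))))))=560 / 20339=0.03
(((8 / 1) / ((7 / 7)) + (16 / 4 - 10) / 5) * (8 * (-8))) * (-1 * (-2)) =-4352 / 5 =-870.40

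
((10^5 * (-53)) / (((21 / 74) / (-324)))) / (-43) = -42357600000 / 301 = -140722923.59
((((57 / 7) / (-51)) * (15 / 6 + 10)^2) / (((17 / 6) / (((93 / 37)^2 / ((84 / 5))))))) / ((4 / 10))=-2567671875 / 310182544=-8.28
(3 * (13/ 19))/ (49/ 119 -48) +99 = 1521066/ 15371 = 98.96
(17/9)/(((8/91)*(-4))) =-1547/288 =-5.37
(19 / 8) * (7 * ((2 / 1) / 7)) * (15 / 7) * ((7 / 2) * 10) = 1425 / 4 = 356.25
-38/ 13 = -2.92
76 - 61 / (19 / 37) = -813 / 19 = -42.79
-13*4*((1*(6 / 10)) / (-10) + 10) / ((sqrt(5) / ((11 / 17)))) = -142142*sqrt(5) / 2125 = -149.57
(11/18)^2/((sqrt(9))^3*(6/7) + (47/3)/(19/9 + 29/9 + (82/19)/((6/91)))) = 1139215/71271468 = 0.02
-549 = -549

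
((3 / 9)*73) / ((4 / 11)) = 803 / 12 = 66.92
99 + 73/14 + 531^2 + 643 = 282708.21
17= 17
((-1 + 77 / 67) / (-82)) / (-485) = 0.00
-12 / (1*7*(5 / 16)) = -192 / 35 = -5.49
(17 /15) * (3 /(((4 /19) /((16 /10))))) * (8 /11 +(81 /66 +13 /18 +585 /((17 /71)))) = 31285172 /495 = 63202.37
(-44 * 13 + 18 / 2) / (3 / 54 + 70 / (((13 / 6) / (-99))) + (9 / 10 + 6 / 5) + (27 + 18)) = 329355 / 1843514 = 0.18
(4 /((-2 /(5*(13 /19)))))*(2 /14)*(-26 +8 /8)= 3250 /133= 24.44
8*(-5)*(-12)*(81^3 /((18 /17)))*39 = 9395876880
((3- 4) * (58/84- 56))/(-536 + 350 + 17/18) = -6969/23317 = -0.30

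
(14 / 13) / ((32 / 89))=623 / 208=3.00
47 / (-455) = -47 / 455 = -0.10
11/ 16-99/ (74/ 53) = -70.22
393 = 393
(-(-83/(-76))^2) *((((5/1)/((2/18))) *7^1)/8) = -2170035/46208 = -46.96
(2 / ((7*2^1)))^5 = 1 / 16807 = 0.00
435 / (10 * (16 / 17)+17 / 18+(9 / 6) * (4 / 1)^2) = 12.66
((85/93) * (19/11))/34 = 95/2046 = 0.05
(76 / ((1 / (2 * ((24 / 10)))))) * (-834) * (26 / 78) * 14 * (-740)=1050653184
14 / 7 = 2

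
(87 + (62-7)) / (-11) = -142 / 11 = -12.91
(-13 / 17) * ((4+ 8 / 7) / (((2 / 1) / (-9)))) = 2106 / 119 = 17.70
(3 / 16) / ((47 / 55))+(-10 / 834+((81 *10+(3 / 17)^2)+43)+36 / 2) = 78956671157 / 90625776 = 871.24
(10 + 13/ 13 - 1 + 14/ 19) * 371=75684/ 19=3983.37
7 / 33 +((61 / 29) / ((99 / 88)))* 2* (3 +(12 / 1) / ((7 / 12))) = 591901 / 6699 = 88.36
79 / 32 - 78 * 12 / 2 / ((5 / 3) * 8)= -5221 / 160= -32.63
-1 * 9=-9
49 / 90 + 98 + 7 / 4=18053 / 180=100.29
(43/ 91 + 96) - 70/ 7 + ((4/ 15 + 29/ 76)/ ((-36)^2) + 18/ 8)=88.72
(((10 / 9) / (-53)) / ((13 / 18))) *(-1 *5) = 100 / 689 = 0.15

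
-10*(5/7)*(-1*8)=400/7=57.14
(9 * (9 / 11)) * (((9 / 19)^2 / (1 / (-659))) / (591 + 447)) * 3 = -4323699 / 1373966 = -3.15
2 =2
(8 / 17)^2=64 / 289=0.22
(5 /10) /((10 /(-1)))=-1 /20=-0.05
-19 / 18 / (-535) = 19 / 9630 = 0.00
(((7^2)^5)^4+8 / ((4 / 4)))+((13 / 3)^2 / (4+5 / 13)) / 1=3266171355346331356685356226421918814 / 513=6366805760909027985741435000000000.00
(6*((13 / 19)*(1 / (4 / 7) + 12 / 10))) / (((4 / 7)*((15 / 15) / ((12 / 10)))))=48321 / 1900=25.43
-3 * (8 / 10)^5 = -0.98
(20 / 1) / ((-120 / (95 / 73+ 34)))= -859 / 146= -5.88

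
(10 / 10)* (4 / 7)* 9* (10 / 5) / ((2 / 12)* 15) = 144 / 35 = 4.11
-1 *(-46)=46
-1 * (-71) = 71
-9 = -9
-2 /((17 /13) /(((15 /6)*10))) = -650 /17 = -38.24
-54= -54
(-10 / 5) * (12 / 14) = -12 / 7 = -1.71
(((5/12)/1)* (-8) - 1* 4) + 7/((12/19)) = 15/4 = 3.75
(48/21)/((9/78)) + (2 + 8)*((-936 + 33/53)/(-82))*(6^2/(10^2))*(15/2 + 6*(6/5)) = 56901625/91266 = 623.47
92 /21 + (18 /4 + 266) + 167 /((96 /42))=116909 /336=347.94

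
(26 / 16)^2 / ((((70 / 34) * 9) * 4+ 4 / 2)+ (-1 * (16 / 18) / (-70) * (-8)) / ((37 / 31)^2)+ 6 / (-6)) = 1238938155 / 35210515904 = 0.04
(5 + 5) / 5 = 2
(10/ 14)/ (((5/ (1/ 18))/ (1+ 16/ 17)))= 11/ 714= 0.02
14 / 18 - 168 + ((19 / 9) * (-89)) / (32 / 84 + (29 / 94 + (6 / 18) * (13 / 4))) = -5736521 / 20997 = -273.21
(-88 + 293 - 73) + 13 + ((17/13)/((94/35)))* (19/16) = 2846345/19552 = 145.58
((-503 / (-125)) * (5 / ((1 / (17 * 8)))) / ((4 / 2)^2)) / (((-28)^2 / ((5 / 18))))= 8551 / 35280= 0.24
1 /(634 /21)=21 /634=0.03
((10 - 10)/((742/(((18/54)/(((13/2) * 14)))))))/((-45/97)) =0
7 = 7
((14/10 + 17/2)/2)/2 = 99/40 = 2.48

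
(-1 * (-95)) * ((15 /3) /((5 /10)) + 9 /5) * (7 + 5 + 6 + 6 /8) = 84075 /4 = 21018.75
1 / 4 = 0.25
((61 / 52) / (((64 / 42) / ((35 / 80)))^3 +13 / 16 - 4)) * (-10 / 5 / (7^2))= -31635576 / 25811252675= -0.00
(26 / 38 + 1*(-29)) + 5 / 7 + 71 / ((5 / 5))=5772 / 133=43.40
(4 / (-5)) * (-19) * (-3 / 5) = -228 / 25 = -9.12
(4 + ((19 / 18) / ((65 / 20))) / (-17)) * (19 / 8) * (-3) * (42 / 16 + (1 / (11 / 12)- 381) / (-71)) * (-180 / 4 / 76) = 2959332705 / 22092928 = 133.95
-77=-77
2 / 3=0.67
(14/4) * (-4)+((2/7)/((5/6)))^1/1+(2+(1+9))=-58/35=-1.66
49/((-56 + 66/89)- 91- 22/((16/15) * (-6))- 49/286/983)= -9808342544/28588536401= -0.34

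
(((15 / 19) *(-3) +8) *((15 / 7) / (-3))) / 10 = -107 / 266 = -0.40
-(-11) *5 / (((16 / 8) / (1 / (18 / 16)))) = 220 / 9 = 24.44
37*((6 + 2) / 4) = 74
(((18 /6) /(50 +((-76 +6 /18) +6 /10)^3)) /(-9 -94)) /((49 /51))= 516375 /7204388732422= 0.00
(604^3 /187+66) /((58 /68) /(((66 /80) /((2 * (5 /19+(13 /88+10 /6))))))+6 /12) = 828998856972 /3373837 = 245713.96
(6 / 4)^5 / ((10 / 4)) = 243 / 80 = 3.04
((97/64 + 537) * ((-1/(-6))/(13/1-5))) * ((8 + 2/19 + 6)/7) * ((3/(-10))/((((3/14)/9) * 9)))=-461831/14592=-31.65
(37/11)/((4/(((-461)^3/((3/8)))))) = -7249941394/33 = -219695193.76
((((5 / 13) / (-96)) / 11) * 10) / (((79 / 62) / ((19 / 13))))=-14725 / 3524664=-0.00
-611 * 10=-6110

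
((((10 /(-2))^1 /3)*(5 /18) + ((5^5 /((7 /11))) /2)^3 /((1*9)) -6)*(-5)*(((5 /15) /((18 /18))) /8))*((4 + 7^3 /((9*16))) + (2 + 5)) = -1174089198267351595 /256048128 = -4585423871.04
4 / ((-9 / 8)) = -32 / 9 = -3.56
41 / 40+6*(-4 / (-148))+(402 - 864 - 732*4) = -5015443 / 1480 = -3388.81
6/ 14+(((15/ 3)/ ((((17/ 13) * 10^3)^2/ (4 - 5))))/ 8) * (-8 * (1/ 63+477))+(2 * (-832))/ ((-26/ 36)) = 2097837819697/ 910350000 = 2304.43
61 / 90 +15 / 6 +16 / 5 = 287 / 45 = 6.38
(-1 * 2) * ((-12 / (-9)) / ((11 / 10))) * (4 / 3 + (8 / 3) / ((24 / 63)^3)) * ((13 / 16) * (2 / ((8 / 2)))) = -618605 / 12672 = -48.82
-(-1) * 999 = 999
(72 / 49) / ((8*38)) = 9 / 1862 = 0.00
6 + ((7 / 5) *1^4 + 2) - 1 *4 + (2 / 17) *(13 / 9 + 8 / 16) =4306 / 765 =5.63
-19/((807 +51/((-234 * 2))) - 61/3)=-988/40901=-0.02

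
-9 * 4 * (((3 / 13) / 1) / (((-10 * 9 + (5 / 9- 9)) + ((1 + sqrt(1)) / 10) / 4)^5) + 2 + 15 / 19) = -43225212594797126690423004 / 430439748065258100019097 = -100.42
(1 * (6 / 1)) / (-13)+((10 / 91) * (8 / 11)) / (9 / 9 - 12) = -5162 / 11011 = -0.47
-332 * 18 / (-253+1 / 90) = 537840 / 22769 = 23.62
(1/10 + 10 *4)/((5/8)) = 1604/25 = 64.16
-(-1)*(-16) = -16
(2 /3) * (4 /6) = 4 /9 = 0.44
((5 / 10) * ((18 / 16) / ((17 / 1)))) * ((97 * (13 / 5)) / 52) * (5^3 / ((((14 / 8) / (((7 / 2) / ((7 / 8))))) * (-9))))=-2425 / 476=-5.09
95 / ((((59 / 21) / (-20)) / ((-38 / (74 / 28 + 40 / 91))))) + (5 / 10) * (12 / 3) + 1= 8340.06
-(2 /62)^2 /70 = -1 /67270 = -0.00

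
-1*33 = -33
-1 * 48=-48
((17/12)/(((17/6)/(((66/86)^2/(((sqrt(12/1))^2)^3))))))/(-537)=-121/381278592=-0.00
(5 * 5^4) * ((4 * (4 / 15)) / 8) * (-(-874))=1092500 / 3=364166.67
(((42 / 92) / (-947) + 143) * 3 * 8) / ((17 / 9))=672769260 / 370277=1816.94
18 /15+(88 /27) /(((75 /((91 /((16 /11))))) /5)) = 11983 /810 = 14.79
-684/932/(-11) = 0.07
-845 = -845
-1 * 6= -6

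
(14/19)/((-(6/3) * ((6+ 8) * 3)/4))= -0.04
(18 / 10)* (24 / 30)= 36 / 25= 1.44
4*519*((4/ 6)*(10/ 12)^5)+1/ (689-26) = 119478449/ 214812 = 556.20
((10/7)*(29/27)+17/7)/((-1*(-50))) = 107/1350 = 0.08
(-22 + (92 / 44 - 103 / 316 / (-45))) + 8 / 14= -21165649 / 1094940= -19.33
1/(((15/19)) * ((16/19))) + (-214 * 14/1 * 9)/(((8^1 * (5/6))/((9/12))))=-727667/240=-3031.95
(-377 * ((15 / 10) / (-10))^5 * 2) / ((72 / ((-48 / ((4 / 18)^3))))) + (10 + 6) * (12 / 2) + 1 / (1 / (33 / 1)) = 803338527 / 6400000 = 125.52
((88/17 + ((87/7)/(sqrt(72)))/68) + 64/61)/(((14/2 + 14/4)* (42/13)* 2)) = 377* sqrt(2)/1679328 + 13988/152439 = 0.09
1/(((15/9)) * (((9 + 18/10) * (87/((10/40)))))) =1/6264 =0.00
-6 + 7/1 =1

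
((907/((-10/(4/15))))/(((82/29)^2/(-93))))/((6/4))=23646397/126075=187.56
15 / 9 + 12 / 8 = 19 / 6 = 3.17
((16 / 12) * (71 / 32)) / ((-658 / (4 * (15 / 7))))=-355 / 9212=-0.04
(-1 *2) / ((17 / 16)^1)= -32 / 17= -1.88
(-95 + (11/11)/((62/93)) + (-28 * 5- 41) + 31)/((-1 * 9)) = 487/18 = 27.06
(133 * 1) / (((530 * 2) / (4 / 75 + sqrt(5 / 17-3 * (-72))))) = 133 / 19875 + 133 * sqrt(62509) / 18020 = 1.85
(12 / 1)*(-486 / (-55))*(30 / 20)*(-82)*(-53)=38018808 / 55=691251.05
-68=-68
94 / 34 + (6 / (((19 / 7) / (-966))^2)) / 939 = 1559948567 / 1920881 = 812.10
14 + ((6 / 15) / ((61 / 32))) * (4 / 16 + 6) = 934 / 61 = 15.31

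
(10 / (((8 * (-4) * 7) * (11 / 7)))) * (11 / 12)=-5 / 192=-0.03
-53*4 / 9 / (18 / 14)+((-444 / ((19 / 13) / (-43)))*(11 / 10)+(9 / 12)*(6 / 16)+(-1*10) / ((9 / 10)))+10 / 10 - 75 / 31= 109453391641 / 7633440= 14338.67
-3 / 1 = -3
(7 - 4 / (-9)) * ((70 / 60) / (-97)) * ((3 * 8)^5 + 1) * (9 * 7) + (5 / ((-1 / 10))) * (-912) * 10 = -25875905875 / 582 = -44460319.37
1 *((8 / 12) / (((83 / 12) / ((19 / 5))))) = 152 / 415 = 0.37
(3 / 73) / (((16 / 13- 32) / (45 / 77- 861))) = 645957 / 562100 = 1.15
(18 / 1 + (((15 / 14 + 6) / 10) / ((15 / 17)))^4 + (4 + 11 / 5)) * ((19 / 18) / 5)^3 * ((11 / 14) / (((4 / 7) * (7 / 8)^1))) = 445863549807295609 / 1225230300000000000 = 0.36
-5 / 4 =-1.25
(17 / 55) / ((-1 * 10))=-0.03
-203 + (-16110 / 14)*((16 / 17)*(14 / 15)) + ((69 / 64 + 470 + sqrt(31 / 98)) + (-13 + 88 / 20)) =-4087319 / 5440 + sqrt(62) / 14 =-750.78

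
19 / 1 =19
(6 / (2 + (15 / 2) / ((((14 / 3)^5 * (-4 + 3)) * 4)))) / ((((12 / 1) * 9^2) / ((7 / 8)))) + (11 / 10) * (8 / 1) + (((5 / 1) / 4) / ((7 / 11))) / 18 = 1738545436321 / 195082904520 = 8.91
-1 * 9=-9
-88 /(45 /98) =-8624 /45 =-191.64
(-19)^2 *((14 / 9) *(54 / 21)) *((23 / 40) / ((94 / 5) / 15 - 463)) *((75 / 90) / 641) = -0.00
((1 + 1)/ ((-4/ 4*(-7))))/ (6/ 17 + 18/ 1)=17/ 1092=0.02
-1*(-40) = 40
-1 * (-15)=15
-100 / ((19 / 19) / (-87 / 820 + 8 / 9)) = -28885 / 369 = -78.28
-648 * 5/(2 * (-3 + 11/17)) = 1377/2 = 688.50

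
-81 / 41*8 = -648 / 41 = -15.80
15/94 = 0.16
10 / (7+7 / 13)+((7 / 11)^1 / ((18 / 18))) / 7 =764 / 539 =1.42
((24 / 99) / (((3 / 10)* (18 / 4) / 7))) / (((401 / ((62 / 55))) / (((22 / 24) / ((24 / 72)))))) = 3472 / 357291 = 0.01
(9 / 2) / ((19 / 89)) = 801 / 38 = 21.08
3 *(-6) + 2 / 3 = -52 / 3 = -17.33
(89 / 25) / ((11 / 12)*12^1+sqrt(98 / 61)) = 59719 / 182075 - 623*sqrt(122) / 182075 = 0.29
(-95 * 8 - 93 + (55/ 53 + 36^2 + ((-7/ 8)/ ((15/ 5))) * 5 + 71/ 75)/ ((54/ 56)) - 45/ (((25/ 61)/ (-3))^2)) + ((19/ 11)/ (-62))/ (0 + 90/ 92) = -702565125311/ 365978250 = -1919.69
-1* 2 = -2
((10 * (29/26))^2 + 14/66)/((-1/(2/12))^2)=3.46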